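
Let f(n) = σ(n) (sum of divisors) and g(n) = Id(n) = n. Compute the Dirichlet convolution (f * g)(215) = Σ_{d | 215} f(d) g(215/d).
(σ * Id)(215) = 957

Divisors of 215: [1, 5, 43, 215]. For each d | 215:
  d = 1: σ(1) · Id(215/1) = 1 · 215 = 215
  d = 5: σ(5) · Id(215/5) = 6 · 43 = 258
  d = 43: σ(43) · Id(215/43) = 44 · 5 = 220
  d = 215: σ(215) · Id(215/215) = 264 · 1 = 264
Summing: (σ * Id)(215) = 215 + 258 + 220 + 264 = 957.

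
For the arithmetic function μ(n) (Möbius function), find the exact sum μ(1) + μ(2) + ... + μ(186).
Σ_{n ≤ 186} μ(n) = -4

Compute μ(n) for each 1 ≤ n ≤ 186: μ(1) = 1, μ(2) = -1, μ(3) = -1, μ(4) = 0, μ(5) = -1, μ(6) = 1, μ(7) = -1, μ(8) = 0, μ(9) = 0, μ(10) = 1, μ(11) = -1, μ(12) = 0, μ(13) = -1, μ(14) = 1, μ(15) = 1, μ(16) = 0, μ(17) = -1, μ(18) = 0, μ(19) = -1, μ(20) = 0, μ(21) = 1, μ(22) = 1, μ(23) = -1, μ(24) = 0, μ(25) = 0, μ(26) = 1, μ(27) = 0, μ(28) = 0, μ(29) = -1, μ(30) = -1, μ(31) = -1, μ(32) = 0, μ(33) = 1, μ(34) = 1, μ(35) = 1, μ(36) = 0, μ(37) = -1, μ(38) = 1, μ(39) = 1, μ(40) = 0, μ(41) = -1, μ(42) = -1, μ(43) = -1, μ(44) = 0, μ(45) = 0, μ(46) = 1, μ(47) = -1, μ(48) = 0, μ(49) = 0, μ(50) = 0, μ(51) = 1, μ(52) = 0, μ(53) = -1, μ(54) = 0, μ(55) = 1, μ(56) = 0, μ(57) = 1, μ(58) = 1, μ(59) = -1, μ(60) = 0, μ(61) = -1, μ(62) = 1, μ(63) = 0, μ(64) = 0, μ(65) = 1, μ(66) = -1, μ(67) = -1, μ(68) = 0, μ(69) = 1, μ(70) = -1, μ(71) = -1, μ(72) = 0, μ(73) = -1, μ(74) = 1, μ(75) = 0, μ(76) = 0, μ(77) = 1, μ(78) = -1, μ(79) = -1, μ(80) = 0, μ(81) = 0, μ(82) = 1, μ(83) = -1, μ(84) = 0, μ(85) = 1, μ(86) = 1, μ(87) = 1, μ(88) = 0, μ(89) = -1, μ(90) = 0, μ(91) = 1, μ(92) = 0, μ(93) = 1, μ(94) = 1, μ(95) = 1, μ(96) = 0, μ(97) = -1, μ(98) = 0, μ(99) = 0, μ(100) = 0, μ(101) = -1, μ(102) = -1, μ(103) = -1, μ(104) = 0, μ(105) = -1, μ(106) = 1, μ(107) = -1, μ(108) = 0, μ(109) = -1, μ(110) = -1, μ(111) = 1, μ(112) = 0, μ(113) = -1, μ(114) = -1, μ(115) = 1, μ(116) = 0, μ(117) = 0, μ(118) = 1, μ(119) = 1, μ(120) = 0, μ(121) = 0, μ(122) = 1, μ(123) = 1, μ(124) = 0, μ(125) = 0, μ(126) = 0, μ(127) = -1, μ(128) = 0, μ(129) = 1, μ(130) = -1, μ(131) = -1, μ(132) = 0, μ(133) = 1, μ(134) = 1, μ(135) = 0, μ(136) = 0, μ(137) = -1, μ(138) = -1, μ(139) = -1, μ(140) = 0, μ(141) = 1, μ(142) = 1, μ(143) = 1, μ(144) = 0, μ(145) = 1, μ(146) = 1, μ(147) = 0, μ(148) = 0, μ(149) = -1, μ(150) = 0, μ(151) = -1, μ(152) = 0, μ(153) = 0, μ(154) = -1, μ(155) = 1, μ(156) = 0, μ(157) = -1, μ(158) = 1, μ(159) = 1, μ(160) = 0, μ(161) = 1, μ(162) = 0, μ(163) = -1, μ(164) = 0, μ(165) = -1, μ(166) = 1, μ(167) = -1, μ(168) = 0, μ(169) = 0, μ(170) = -1, μ(171) = 0, μ(172) = 0, μ(173) = -1, μ(174) = -1, μ(175) = 0, μ(176) = 0, μ(177) = 1, μ(178) = 1, μ(179) = -1, μ(180) = 0, μ(181) = -1, μ(182) = -1, μ(183) = 1, μ(184) = 0, μ(185) = 1, μ(186) = -1. Summing all 186 values: -4. (Mertens function M(x) = Σ_{n ≤ x} μ(n); on average M(x) should be small (PNT ⟺ M(x) = o(x)).)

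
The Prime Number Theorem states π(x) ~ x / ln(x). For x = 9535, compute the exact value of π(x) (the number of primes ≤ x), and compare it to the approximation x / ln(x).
π(9535) = 1180;  x/ln(x) ≈ 1040.63;  relative error ≈ 11.81%.

Directly count primes up to 9535: π(9535) = 1180. The PNT approximation gives 9535/ln(9535) ≈ 9535/9.16272 ≈ 1040.63. Relative error (π(x) − x/ln(x)) / π(x) ≈ 11.81%; the approximation is known to undercount slightly (Li(x) is a better estimate).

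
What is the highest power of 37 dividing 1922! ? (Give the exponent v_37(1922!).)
v_37(1922!) = 52

Legendre's formula: v_p(n!) = Σ_{k ≥ 1} ⌊n / p^k⌋. For p = 37, n = 1922, the terms are:
  ⌊1922/37^1⌋ = ⌊1922/37⌋ = 51
  ⌊1922/37^2⌋ = ⌊1922/1369⌋ = 1
(the next term ⌊1922/37^3⌋ = 0, terminating the sum). Summing: v_37(1922!) = 51 + 1 = 52.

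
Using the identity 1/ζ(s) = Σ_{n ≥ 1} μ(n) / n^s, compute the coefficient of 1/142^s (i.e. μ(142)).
μ(142) = 1

Factor n = 142 = 2 · 71. μ(n) = 0 if any exponent ≥ 2 (not squarefree); otherwise μ(n) = (−1)^{ω(n)} where ω(n) is the number of distinct prime factors. Applying: μ(142) = 1.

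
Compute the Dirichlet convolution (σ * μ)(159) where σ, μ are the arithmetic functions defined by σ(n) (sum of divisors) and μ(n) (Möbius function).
(σ * μ)(159) = 159

Divisors of 159: [1, 3, 53, 159]. For each d | 159:
  d = 1: σ(1) · μ(159/1) = 1 · 1 = 1
  d = 3: σ(3) · μ(159/3) = 4 · -1 = -4
  d = 53: σ(53) · μ(159/53) = 54 · -1 = -54
  d = 159: σ(159) · μ(159/159) = 216 · 1 = 216
Summing: (σ * μ)(159) = 1 + -4 + -54 + 216 = 159.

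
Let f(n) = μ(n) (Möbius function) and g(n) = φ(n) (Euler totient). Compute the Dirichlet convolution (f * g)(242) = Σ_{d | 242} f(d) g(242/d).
(μ * φ)(242) = 0

Divisors of 242: [1, 2, 11, 22, 121, 242]. For each d | 242:
  d = 1: μ(1) · φ(242/1) = 1 · 110 = 110
  d = 2: μ(2) · φ(242/2) = -1 · 110 = -110
  d = 11: μ(11) · φ(242/11) = -1 · 10 = -10
  d = 22: μ(22) · φ(242/22) = 1 · 10 = 10
  d = 121: μ(121) · φ(242/121) = 0 · 1 = 0
  d = 242: μ(242) · φ(242/242) = 0 · 1 = 0
Summing: (μ * φ)(242) = 110 + -110 + -10 + 10 + 0 + 0 = 0.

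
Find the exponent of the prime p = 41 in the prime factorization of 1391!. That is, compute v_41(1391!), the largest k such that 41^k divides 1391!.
v_41(1391!) = 33

Legendre's formula: v_p(n!) = Σ_{k ≥ 1} ⌊n / p^k⌋. For p = 41, n = 1391, the terms are:
  ⌊1391/41^1⌋ = ⌊1391/41⌋ = 33
(the next term ⌊1391/41^2⌋ = 0, terminating the sum). Summing: v_41(1391!) = 33 = 33.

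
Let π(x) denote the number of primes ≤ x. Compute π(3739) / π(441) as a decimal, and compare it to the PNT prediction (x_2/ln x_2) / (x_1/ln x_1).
π(3739)/π(441) = 522/85 ≈ 6.1412;  PNT prediction ≈ 6.2755.

π(441) = 85 and π(3739) = 522, so π(3739)/π(441) ≈ 6.1412. The PNT-predicted ratio is (3739/ln(3739)) / (441/ln(441)) ≈ 6.2755. The two agree to within a few percent, as expected.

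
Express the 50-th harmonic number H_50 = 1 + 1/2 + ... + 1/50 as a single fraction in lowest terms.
H_50 = 13943237577224054960759/3099044504245996706400

Direct summation: H_50 = 1 + 1/2 + ... + 1/50. The least common denominator is lcm(1, ..., 50) = 3099044504245996706400; over this denominator the numerator is 3099044504245996706400 + 1549522252122998353200 + 1033014834748665568800 + 774761126061499176600 + 619808900849199341280 + 516507417374332784400 + 442720643463713815200 + 387380563030749588300 + 344338278249555189600 + 309904450424599670640 + 281731318567817882400 + 258253708687166392200 + 238388038788153592800 + 221360321731856907600 + 206602966949733113760 + 193690281515374794150 + 182296735543882159200 + 172169139124777594800 + 163107605486631405600 + 154952225212299835320 + 147573547821237938400 + 140865659283908941200 + 134741065401999856800 + 129126854343583196100 + 123961780169839868256 + 119194019394076796400 + 114779426083185063200 + 110680160865928453800 + 106863603594689541600 + 103301483474866556880 + 99969177556322474400 + 96845140757687397075 + 93910439522605960800 + 91148367771941079600 + 88544128692742763040 + 86084569562388797400 + 83757959574216127200 + 81553802743315702800 + 79462679596051197600 + 77476112606149917660 + 75586451323073090400 + 73786773910618969200 + 72070802424325504800 + 70432829641954470600 + 68867655649911037920 + 67370532700999928400 + 65937117111616951200 + 64563427171791598050 + 63245806209101973600 + 61980890084919934128 = 13943237577224054960759, so H_50 = 13943237577224054960759/3099044504245996706400 (already in lowest terms) ≈ 4.49921. (The PNT-adjacent estimate ln(50) + γ ≈ 4.48924 matches within O(1/n).)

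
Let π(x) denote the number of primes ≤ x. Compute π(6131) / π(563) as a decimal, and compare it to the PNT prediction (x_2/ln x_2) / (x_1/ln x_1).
π(6131)/π(563) = 799/103 ≈ 7.7573;  PNT prediction ≈ 7.9082.

π(563) = 103 and π(6131) = 799, so π(6131)/π(563) ≈ 7.7573. The PNT-predicted ratio is (6131/ln(6131)) / (563/ln(563)) ≈ 7.9082. The two agree to within a few percent, as expected.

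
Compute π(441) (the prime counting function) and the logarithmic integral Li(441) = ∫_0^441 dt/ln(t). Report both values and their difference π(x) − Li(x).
π(441) = 85;  Li(441) ≈ 92.20;  π(x) − Li(x) ≈ -7.20.

Direct count of primes ≤ 441 gives π(441) = 85. Numerical evaluation of the logarithmic integral gives Li(441) ≈ 92.20. The difference π(x) − Li(x) ≈ -7.20 is typically negative for small/moderate x (Li(x) overestimates), though Littlewood's theorem shows this sign changes infinitely often.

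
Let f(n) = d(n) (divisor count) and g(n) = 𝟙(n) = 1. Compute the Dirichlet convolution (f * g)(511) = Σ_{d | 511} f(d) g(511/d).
(d * 𝟙)(511) = 9

Divisors of 511: [1, 7, 73, 511]. For each d | 511:
  d = 1: d(1) · 𝟙(511/1) = 1 · 1 = 1
  d = 7: d(7) · 𝟙(511/7) = 2 · 1 = 2
  d = 73: d(73) · 𝟙(511/73) = 2 · 1 = 2
  d = 511: d(511) · 𝟙(511/511) = 4 · 1 = 4
Summing: (d * 𝟙)(511) = 1 + 2 + 2 + 4 = 9.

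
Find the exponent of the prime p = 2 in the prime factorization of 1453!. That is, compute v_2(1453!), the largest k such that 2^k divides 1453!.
v_2(1453!) = 1446

Legendre's formula: v_p(n!) = Σ_{k ≥ 1} ⌊n / p^k⌋. For p = 2, n = 1453, the terms are:
  ⌊1453/2^1⌋ = ⌊1453/2⌋ = 726
  ⌊1453/2^2⌋ = ⌊1453/4⌋ = 363
  ⌊1453/2^3⌋ = ⌊1453/8⌋ = 181
  ⌊1453/2^4⌋ = ⌊1453/16⌋ = 90
  ⌊1453/2^5⌋ = ⌊1453/32⌋ = 45
  ⌊1453/2^6⌋ = ⌊1453/64⌋ = 22
  ⌊1453/2^7⌋ = ⌊1453/128⌋ = 11
  ⌊1453/2^8⌋ = ⌊1453/256⌋ = 5
  ⌊1453/2^9⌋ = ⌊1453/512⌋ = 2
  ⌊1453/2^10⌋ = ⌊1453/1024⌋ = 1
(the next term ⌊1453/2^11⌋ = 0, terminating the sum). Summing: v_2(1453!) = 726 + 363 + 181 + 90 + 45 + 22 + 11 + 5 + 2 + 1 = 1446.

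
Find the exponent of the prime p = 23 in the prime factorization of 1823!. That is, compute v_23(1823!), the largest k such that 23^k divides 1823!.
v_23(1823!) = 82

Legendre's formula: v_p(n!) = Σ_{k ≥ 1} ⌊n / p^k⌋. For p = 23, n = 1823, the terms are:
  ⌊1823/23^1⌋ = ⌊1823/23⌋ = 79
  ⌊1823/23^2⌋ = ⌊1823/529⌋ = 3
(the next term ⌊1823/23^3⌋ = 0, terminating the sum). Summing: v_23(1823!) = 79 + 3 = 82.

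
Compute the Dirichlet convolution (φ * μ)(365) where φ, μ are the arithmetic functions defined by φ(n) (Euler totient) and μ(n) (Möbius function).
(φ * μ)(365) = 213

Divisors of 365: [1, 5, 73, 365]. For each d | 365:
  d = 1: φ(1) · μ(365/1) = 1 · 1 = 1
  d = 5: φ(5) · μ(365/5) = 4 · -1 = -4
  d = 73: φ(73) · μ(365/73) = 72 · -1 = -72
  d = 365: φ(365) · μ(365/365) = 288 · 1 = 288
Summing: (φ * μ)(365) = 1 + -4 + -72 + 288 = 213.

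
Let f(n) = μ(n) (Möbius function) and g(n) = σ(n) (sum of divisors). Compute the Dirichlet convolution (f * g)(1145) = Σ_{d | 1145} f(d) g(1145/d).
(μ * σ)(1145) = 1145

Divisors of 1145: [1, 5, 229, 1145]. For each d | 1145:
  d = 1: μ(1) · σ(1145/1) = 1 · 1380 = 1380
  d = 5: μ(5) · σ(1145/5) = -1 · 230 = -230
  d = 229: μ(229) · σ(1145/229) = -1 · 6 = -6
  d = 1145: μ(1145) · σ(1145/1145) = 1 · 1 = 1
Summing: (μ * σ)(1145) = 1380 + -230 + -6 + 1 = 1145.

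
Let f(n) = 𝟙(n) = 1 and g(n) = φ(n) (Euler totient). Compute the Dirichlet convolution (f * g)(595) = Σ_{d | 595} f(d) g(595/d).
(𝟙 * φ)(595) = 595

Divisors of 595: [1, 5, 7, 17, 35, 85, 119, 595]. For each d | 595:
  d = 1: 𝟙(1) · φ(595/1) = 1 · 384 = 384
  d = 5: 𝟙(5) · φ(595/5) = 1 · 96 = 96
  d = 7: 𝟙(7) · φ(595/7) = 1 · 64 = 64
  d = 17: 𝟙(17) · φ(595/17) = 1 · 24 = 24
  d = 35: 𝟙(35) · φ(595/35) = 1 · 16 = 16
  d = 85: 𝟙(85) · φ(595/85) = 1 · 6 = 6
  d = 119: 𝟙(119) · φ(595/119) = 1 · 4 = 4
  d = 595: 𝟙(595) · φ(595/595) = 1 · 1 = 1
Summing: (𝟙 * φ)(595) = 384 + 96 + 64 + 24 + 16 + 6 + 4 + 1 = 595.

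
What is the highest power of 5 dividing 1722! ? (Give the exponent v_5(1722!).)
v_5(1722!) = 427

Legendre's formula: v_p(n!) = Σ_{k ≥ 1} ⌊n / p^k⌋. For p = 5, n = 1722, the terms are:
  ⌊1722/5^1⌋ = ⌊1722/5⌋ = 344
  ⌊1722/5^2⌋ = ⌊1722/25⌋ = 68
  ⌊1722/5^3⌋ = ⌊1722/125⌋ = 13
  ⌊1722/5^4⌋ = ⌊1722/625⌋ = 2
(the next term ⌊1722/5^5⌋ = 0, terminating the sum). Summing: v_5(1722!) = 344 + 68 + 13 + 2 = 427.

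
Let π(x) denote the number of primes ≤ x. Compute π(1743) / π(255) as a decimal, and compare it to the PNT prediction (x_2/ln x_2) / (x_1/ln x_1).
π(1743)/π(255) = 271/54 ≈ 5.0185;  PNT prediction ≈ 5.0749.

π(255) = 54 and π(1743) = 271, so π(1743)/π(255) ≈ 5.0185. The PNT-predicted ratio is (1743/ln(1743)) / (255/ln(255)) ≈ 5.0749. The two agree to within a few percent, as expected.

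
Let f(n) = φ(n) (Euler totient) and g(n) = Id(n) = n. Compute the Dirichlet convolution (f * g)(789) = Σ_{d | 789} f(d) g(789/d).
(φ * Id)(789) = 2625

Divisors of 789: [1, 3, 263, 789]. For each d | 789:
  d = 1: φ(1) · Id(789/1) = 1 · 789 = 789
  d = 3: φ(3) · Id(789/3) = 2 · 263 = 526
  d = 263: φ(263) · Id(789/263) = 262 · 3 = 786
  d = 789: φ(789) · Id(789/789) = 524 · 1 = 524
Summing: (φ * Id)(789) = 789 + 526 + 786 + 524 = 2625.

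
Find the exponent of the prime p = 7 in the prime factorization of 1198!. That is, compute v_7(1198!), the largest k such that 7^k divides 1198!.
v_7(1198!) = 198

Legendre's formula: v_p(n!) = Σ_{k ≥ 1} ⌊n / p^k⌋. For p = 7, n = 1198, the terms are:
  ⌊1198/7^1⌋ = ⌊1198/7⌋ = 171
  ⌊1198/7^2⌋ = ⌊1198/49⌋ = 24
  ⌊1198/7^3⌋ = ⌊1198/343⌋ = 3
(the next term ⌊1198/7^4⌋ = 0, terminating the sum). Summing: v_7(1198!) = 171 + 24 + 3 = 198.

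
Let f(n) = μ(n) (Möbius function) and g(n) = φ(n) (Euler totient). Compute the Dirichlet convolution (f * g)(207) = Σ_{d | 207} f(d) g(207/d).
(μ * φ)(207) = 84

Divisors of 207: [1, 3, 9, 23, 69, 207]. For each d | 207:
  d = 1: μ(1) · φ(207/1) = 1 · 132 = 132
  d = 3: μ(3) · φ(207/3) = -1 · 44 = -44
  d = 9: μ(9) · φ(207/9) = 0 · 22 = 0
  d = 23: μ(23) · φ(207/23) = -1 · 6 = -6
  d = 69: μ(69) · φ(207/69) = 1 · 2 = 2
  d = 207: μ(207) · φ(207/207) = 0 · 1 = 0
Summing: (μ * φ)(207) = 132 + -44 + 0 + -6 + 2 + 0 = 84.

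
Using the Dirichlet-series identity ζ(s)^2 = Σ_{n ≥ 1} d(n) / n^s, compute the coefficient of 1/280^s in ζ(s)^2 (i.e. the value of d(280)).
d(280) = 16

ζ(s)^2 = (Σ 1/m^s)(Σ 1/k^s). The coefficient of 1/n^s in the product is the number of ordered pairs (m, k) with mk = n, which equals d(n). For n = 280, divisors are [1, 2, 4, 5, 7, 8, 10, 14, 20, 28, 35, 40, 56, 70, 140, 280], so d(280) = 16.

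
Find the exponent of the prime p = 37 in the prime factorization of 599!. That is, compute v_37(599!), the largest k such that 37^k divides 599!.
v_37(599!) = 16

Legendre's formula: v_p(n!) = Σ_{k ≥ 1} ⌊n / p^k⌋. For p = 37, n = 599, the terms are:
  ⌊599/37^1⌋ = ⌊599/37⌋ = 16
(the next term ⌊599/37^2⌋ = 0, terminating the sum). Summing: v_37(599!) = 16 = 16.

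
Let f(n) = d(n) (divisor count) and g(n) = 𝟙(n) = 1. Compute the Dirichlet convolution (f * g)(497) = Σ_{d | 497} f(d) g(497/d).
(d * 𝟙)(497) = 9

Divisors of 497: [1, 7, 71, 497]. For each d | 497:
  d = 1: d(1) · 𝟙(497/1) = 1 · 1 = 1
  d = 7: d(7) · 𝟙(497/7) = 2 · 1 = 2
  d = 71: d(71) · 𝟙(497/71) = 2 · 1 = 2
  d = 497: d(497) · 𝟙(497/497) = 4 · 1 = 4
Summing: (d * 𝟙)(497) = 1 + 2 + 2 + 4 = 9.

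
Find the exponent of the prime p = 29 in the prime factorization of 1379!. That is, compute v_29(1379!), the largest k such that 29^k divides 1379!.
v_29(1379!) = 48

Legendre's formula: v_p(n!) = Σ_{k ≥ 1} ⌊n / p^k⌋. For p = 29, n = 1379, the terms are:
  ⌊1379/29^1⌋ = ⌊1379/29⌋ = 47
  ⌊1379/29^2⌋ = ⌊1379/841⌋ = 1
(the next term ⌊1379/29^3⌋ = 0, terminating the sum). Summing: v_29(1379!) = 47 + 1 = 48.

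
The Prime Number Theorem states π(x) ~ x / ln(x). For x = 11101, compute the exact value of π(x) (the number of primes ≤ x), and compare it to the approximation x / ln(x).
π(11101) = 1345;  x/ln(x) ≈ 1191.76;  relative error ≈ 11.39%.

Directly count primes up to 11101: π(11101) = 1345. The PNT approximation gives 11101/ln(11101) ≈ 11101/9.31479 ≈ 1191.76. Relative error (π(x) − x/ln(x)) / π(x) ≈ 11.39%; the approximation is known to undercount slightly (Li(x) is a better estimate).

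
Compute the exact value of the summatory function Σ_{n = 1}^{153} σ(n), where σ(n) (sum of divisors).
Σ_{n ≤ 153} σ(n) = 19290

Compute σ(n) for each 1 ≤ n ≤ 153: σ(1) = 1, σ(2) = 3, σ(3) = 4, σ(4) = 7, σ(5) = 6, σ(6) = 12, σ(7) = 8, σ(8) = 15, σ(9) = 13, σ(10) = 18, σ(11) = 12, σ(12) = 28, σ(13) = 14, σ(14) = 24, σ(15) = 24, σ(16) = 31, σ(17) = 18, σ(18) = 39, σ(19) = 20, σ(20) = 42, σ(21) = 32, σ(22) = 36, σ(23) = 24, σ(24) = 60, σ(25) = 31, σ(26) = 42, σ(27) = 40, σ(28) = 56, σ(29) = 30, σ(30) = 72, σ(31) = 32, σ(32) = 63, σ(33) = 48, σ(34) = 54, σ(35) = 48, σ(36) = 91, σ(37) = 38, σ(38) = 60, σ(39) = 56, σ(40) = 90, σ(41) = 42, σ(42) = 96, σ(43) = 44, σ(44) = 84, σ(45) = 78, σ(46) = 72, σ(47) = 48, σ(48) = 124, σ(49) = 57, σ(50) = 93, σ(51) = 72, σ(52) = 98, σ(53) = 54, σ(54) = 120, σ(55) = 72, σ(56) = 120, σ(57) = 80, σ(58) = 90, σ(59) = 60, σ(60) = 168, σ(61) = 62, σ(62) = 96, σ(63) = 104, σ(64) = 127, σ(65) = 84, σ(66) = 144, σ(67) = 68, σ(68) = 126, σ(69) = 96, σ(70) = 144, σ(71) = 72, σ(72) = 195, σ(73) = 74, σ(74) = 114, σ(75) = 124, σ(76) = 140, σ(77) = 96, σ(78) = 168, σ(79) = 80, σ(80) = 186, σ(81) = 121, σ(82) = 126, σ(83) = 84, σ(84) = 224, σ(85) = 108, σ(86) = 132, σ(87) = 120, σ(88) = 180, σ(89) = 90, σ(90) = 234, σ(91) = 112, σ(92) = 168, σ(93) = 128, σ(94) = 144, σ(95) = 120, σ(96) = 252, σ(97) = 98, σ(98) = 171, σ(99) = 156, σ(100) = 217, σ(101) = 102, σ(102) = 216, σ(103) = 104, σ(104) = 210, σ(105) = 192, σ(106) = 162, σ(107) = 108, σ(108) = 280, σ(109) = 110, σ(110) = 216, σ(111) = 152, σ(112) = 248, σ(113) = 114, σ(114) = 240, σ(115) = 144, σ(116) = 210, σ(117) = 182, σ(118) = 180, σ(119) = 144, σ(120) = 360, σ(121) = 133, σ(122) = 186, σ(123) = 168, σ(124) = 224, σ(125) = 156, σ(126) = 312, σ(127) = 128, σ(128) = 255, σ(129) = 176, σ(130) = 252, σ(131) = 132, σ(132) = 336, σ(133) = 160, σ(134) = 204, σ(135) = 240, σ(136) = 270, σ(137) = 138, σ(138) = 288, σ(139) = 140, σ(140) = 336, σ(141) = 192, σ(142) = 216, σ(143) = 168, σ(144) = 403, σ(145) = 180, σ(146) = 222, σ(147) = 228, σ(148) = 266, σ(149) = 150, σ(150) = 372, σ(151) = 152, σ(152) = 300, σ(153) = 234. Summing all 153 values: 19290. (Average order: Σ_{n ≤ x} σ(n) ~ (π²/12) x². For x = 153, (π²/12)·153² ≈ 19253.13.)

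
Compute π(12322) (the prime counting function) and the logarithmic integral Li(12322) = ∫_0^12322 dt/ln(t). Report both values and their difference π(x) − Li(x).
π(12322) = 1471;  Li(12322) ≈ 1495.33;  π(x) − Li(x) ≈ -24.33.

Direct count of primes ≤ 12322 gives π(12322) = 1471. Numerical evaluation of the logarithmic integral gives Li(12322) ≈ 1495.33. The difference π(x) − Li(x) ≈ -24.33 is typically negative for small/moderate x (Li(x) overestimates), though Littlewood's theorem shows this sign changes infinitely often.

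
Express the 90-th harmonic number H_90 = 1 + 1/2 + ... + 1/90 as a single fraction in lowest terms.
H_90 = 3653182778990767589396015372875328285861/718766754945489455304472257065075294400

Direct summation: H_90 = 1 + 1/2 + ... + 1/90. The least common denominator is lcm(1, ..., 90) = 718766754945489455304472257065075294400; over this denominator the numerator is 718766754945489455304472257065075294400 + 359383377472744727652236128532537647200 + 239588918315163151768157419021691764800 + 179691688736372363826118064266268823600 + 143753350989097891060894451413015058880 + 119794459157581575884078709510845882400 + 102680964992212779329210322437867899200 + 89845844368186181913059032133134411800 + 79862972771721050589385806340563921600 + 71876675494548945530447225706507529440 + 65342432267771768664042932460461390400 + 59897229578790787942039354755422941200 + 55289750380422265792651712081928868800 + 51340482496106389664605161218933949600 + 47917783663032630353631483804338352960 + 44922922184093090956529516066567205900 + 42280397349734673841439544533239723200 + 39931486385860525294692903170281960800 + 37829829207657339752866960898161857600 + 35938337747274472765223612853253764720 + 34226988330737593109736774145955966400 + 32671216133885884332021466230230695200 + 31250728475890845882803141611525012800 + 29948614789395393971019677377711470600 + 28750670197819578212178890282603011776 + 27644875190211132896325856040964434400 + 26620990923907016863128602113521307200 + 25670241248053194832302580609466974800 + 24785060515361705355326629553968113600 + 23958891831516315176815741902169176480 + 23186024353080305009821685711776622400 + 22461461092046545478264758033283602950 + 21780810755923922888014310820153796800 + 21140198674867336920719772266619861600 + 20536192998442555865842064487573579840 + 19965743192930262647346451585140980400 + 19426128512040255548769520461218251200 + 18914914603828669876433480449080928800 + 18429916793474088597550570693976289600 + 17969168873637236382611806426626882360 + 17530896462085108665962737977196958400 + 17113494165368796554868387072977983200 + 16715505928964871053592378071280820800 + 16335608066942942166010733115115347600 + 15972594554344210117877161268112784320 + 15625364237945422941401570805762506400 + 15292909679691265006478133129044155200 + 14974307394697696985509838688855735300 + 14668709284601825618458617491123985600 + 14375335098909789106089445141301505888 + 14093465783244891280479848177746574400 + 13822437595105566448162928020482217200 + 13561636885763951986876835038963684800 + 13310495461953508431564301056760653600 + 13068486453554353732808586492092278080 + 12835120624026597416151290304733487400 + 12609943069219113250955653632720619200 + 12392530257680852677663314776984056800 + 12182487371957448394991055204492801600 + 11979445915758157588407870951084588240 + 11783061556483433693515938640411070400 + 11593012176540152504910842855888311200 + 11408996110245864369912258048651988800 + 11230730546023272739132379016641801475 + 11057950076084453158530342416385773760 + 10890405377961961444007155410076898400 + 10727862014111782914992123239777243200 + 10570099337433668460359886133309930800 + 10416909491963615294267713870508337600 + 10268096499221277932921032243786789920 + 10123475421767457116964397986832046400 + 9982871596465131323673225792570490200 + 9846119930760129524718798041987332800 + 9713064256020127774384760230609125600 + 9583556732606526070726296760867670592 + 9457457301914334938216740224540464400 + 9334633181110252666291847494351627200 + 9214958396737044298775285346988144800 + 9098313353740372851955345026140193600 + 8984584436818618191305903213313441180 + 8873663641302338954376200704507102400 + 8765448231042554332981368988598479200 + 8659840421029993437403280205603316800 + 8556747082684398277434193536488991600 + 8456079469946934768287908906647944640 + 8357752964482435526796189035640410400 + 8261686838453901785108876517989371200 + 8167804033471471083005366557557673800 + 8076030954443701744994070304101969600 + 7986297277172105058938580634056392160 = 3653182778990767589396015372875328285861, so H_90 = 3653182778990767589396015372875328285861/718766754945489455304472257065075294400 (already in lowest terms) ≈ 5.08257. (The PNT-adjacent estimate ln(90) + γ ≈ 5.07703 matches within O(1/n).)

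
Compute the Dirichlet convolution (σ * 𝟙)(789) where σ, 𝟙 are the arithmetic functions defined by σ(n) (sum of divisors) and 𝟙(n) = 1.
(σ * 𝟙)(789) = 1325

Divisors of 789: [1, 3, 263, 789]. For each d | 789:
  d = 1: σ(1) · 𝟙(789/1) = 1 · 1 = 1
  d = 3: σ(3) · 𝟙(789/3) = 4 · 1 = 4
  d = 263: σ(263) · 𝟙(789/263) = 264 · 1 = 264
  d = 789: σ(789) · 𝟙(789/789) = 1056 · 1 = 1056
Summing: (σ * 𝟙)(789) = 1 + 4 + 264 + 1056 = 1325.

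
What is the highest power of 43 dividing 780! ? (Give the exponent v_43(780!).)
v_43(780!) = 18

Legendre's formula: v_p(n!) = Σ_{k ≥ 1} ⌊n / p^k⌋. For p = 43, n = 780, the terms are:
  ⌊780/43^1⌋ = ⌊780/43⌋ = 18
(the next term ⌊780/43^2⌋ = 0, terminating the sum). Summing: v_43(780!) = 18 = 18.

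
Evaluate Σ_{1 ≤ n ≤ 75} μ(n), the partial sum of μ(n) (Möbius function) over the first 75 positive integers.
Σ_{n ≤ 75} μ(n) = -3

Compute μ(n) for each 1 ≤ n ≤ 75: μ(1) = 1, μ(2) = -1, μ(3) = -1, μ(4) = 0, μ(5) = -1, μ(6) = 1, μ(7) = -1, μ(8) = 0, μ(9) = 0, μ(10) = 1, μ(11) = -1, μ(12) = 0, μ(13) = -1, μ(14) = 1, μ(15) = 1, μ(16) = 0, μ(17) = -1, μ(18) = 0, μ(19) = -1, μ(20) = 0, μ(21) = 1, μ(22) = 1, μ(23) = -1, μ(24) = 0, μ(25) = 0, μ(26) = 1, μ(27) = 0, μ(28) = 0, μ(29) = -1, μ(30) = -1, μ(31) = -1, μ(32) = 0, μ(33) = 1, μ(34) = 1, μ(35) = 1, μ(36) = 0, μ(37) = -1, μ(38) = 1, μ(39) = 1, μ(40) = 0, μ(41) = -1, μ(42) = -1, μ(43) = -1, μ(44) = 0, μ(45) = 0, μ(46) = 1, μ(47) = -1, μ(48) = 0, μ(49) = 0, μ(50) = 0, μ(51) = 1, μ(52) = 0, μ(53) = -1, μ(54) = 0, μ(55) = 1, μ(56) = 0, μ(57) = 1, μ(58) = 1, μ(59) = -1, μ(60) = 0, μ(61) = -1, μ(62) = 1, μ(63) = 0, μ(64) = 0, μ(65) = 1, μ(66) = -1, μ(67) = -1, μ(68) = 0, μ(69) = 1, μ(70) = -1, μ(71) = -1, μ(72) = 0, μ(73) = -1, μ(74) = 1, μ(75) = 0. Summing all 75 values: -3. (Mertens function M(x) = Σ_{n ≤ x} μ(n); on average M(x) should be small (PNT ⟺ M(x) = o(x)).)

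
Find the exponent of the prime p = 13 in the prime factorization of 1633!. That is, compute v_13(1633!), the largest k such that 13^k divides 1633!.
v_13(1633!) = 134

Legendre's formula: v_p(n!) = Σ_{k ≥ 1} ⌊n / p^k⌋. For p = 13, n = 1633, the terms are:
  ⌊1633/13^1⌋ = ⌊1633/13⌋ = 125
  ⌊1633/13^2⌋ = ⌊1633/169⌋ = 9
(the next term ⌊1633/13^3⌋ = 0, terminating the sum). Summing: v_13(1633!) = 125 + 9 = 134.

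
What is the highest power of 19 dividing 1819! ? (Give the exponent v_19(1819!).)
v_19(1819!) = 100

Legendre's formula: v_p(n!) = Σ_{k ≥ 1} ⌊n / p^k⌋. For p = 19, n = 1819, the terms are:
  ⌊1819/19^1⌋ = ⌊1819/19⌋ = 95
  ⌊1819/19^2⌋ = ⌊1819/361⌋ = 5
(the next term ⌊1819/19^3⌋ = 0, terminating the sum). Summing: v_19(1819!) = 95 + 5 = 100.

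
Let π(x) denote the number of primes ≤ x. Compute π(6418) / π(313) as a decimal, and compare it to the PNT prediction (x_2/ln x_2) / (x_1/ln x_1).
π(6418)/π(313) = 834/65 ≈ 12.8308;  PNT prediction ≈ 13.4398.

π(313) = 65 and π(6418) = 834, so π(6418)/π(313) ≈ 12.8308. The PNT-predicted ratio is (6418/ln(6418)) / (313/ln(313)) ≈ 13.4398. The two agree to within a few percent, as expected.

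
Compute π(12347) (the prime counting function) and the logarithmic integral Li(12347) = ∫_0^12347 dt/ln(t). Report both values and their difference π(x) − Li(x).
π(12347) = 1475;  Li(12347) ≈ 1497.99;  π(x) − Li(x) ≈ -22.99.

Direct count of primes ≤ 12347 gives π(12347) = 1475. Numerical evaluation of the logarithmic integral gives Li(12347) ≈ 1497.99. The difference π(x) − Li(x) ≈ -22.99 is typically negative for small/moderate x (Li(x) overestimates), though Littlewood's theorem shows this sign changes infinitely often.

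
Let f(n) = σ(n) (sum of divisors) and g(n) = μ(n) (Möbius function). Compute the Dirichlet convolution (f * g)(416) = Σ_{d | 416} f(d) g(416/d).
(σ * μ)(416) = 416

Divisors of 416: [1, 2, 4, 8, 13, 16, 26, 32, 52, 104, 208, 416]. For each d | 416:
  d = 1: σ(1) · μ(416/1) = 1 · 0 = 0
  d = 2: σ(2) · μ(416/2) = 3 · 0 = 0
  d = 4: σ(4) · μ(416/4) = 7 · 0 = 0
  d = 8: σ(8) · μ(416/8) = 15 · 0 = 0
  d = 13: σ(13) · μ(416/13) = 14 · 0 = 0
  d = 16: σ(16) · μ(416/16) = 31 · 1 = 31
  d = 26: σ(26) · μ(416/26) = 42 · 0 = 0
  d = 32: σ(32) · μ(416/32) = 63 · -1 = -63
  d = 52: σ(52) · μ(416/52) = 98 · 0 = 0
  d = 104: σ(104) · μ(416/104) = 210 · 0 = 0
  d = 208: σ(208) · μ(416/208) = 434 · -1 = -434
  d = 416: σ(416) · μ(416/416) = 882 · 1 = 882
Summing: (σ * μ)(416) = 0 + 0 + 0 + 0 + 0 + 31 + 0 + -63 + 0 + 0 + -434 + 882 = 416.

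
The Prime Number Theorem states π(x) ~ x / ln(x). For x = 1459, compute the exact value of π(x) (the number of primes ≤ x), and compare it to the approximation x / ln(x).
π(1459) = 232;  x/ln(x) ≈ 200.26;  relative error ≈ 13.68%.

Directly count primes up to 1459: π(1459) = 232. The PNT approximation gives 1459/ln(1459) ≈ 1459/7.28551 ≈ 200.26. Relative error (π(x) − x/ln(x)) / π(x) ≈ 13.68%; the approximation is known to undercount slightly (Li(x) is a better estimate).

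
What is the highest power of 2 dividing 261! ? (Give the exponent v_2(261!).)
v_2(261!) = 258

Legendre's formula: v_p(n!) = Σ_{k ≥ 1} ⌊n / p^k⌋. For p = 2, n = 261, the terms are:
  ⌊261/2^1⌋ = ⌊261/2⌋ = 130
  ⌊261/2^2⌋ = ⌊261/4⌋ = 65
  ⌊261/2^3⌋ = ⌊261/8⌋ = 32
  ⌊261/2^4⌋ = ⌊261/16⌋ = 16
  ⌊261/2^5⌋ = ⌊261/32⌋ = 8
  ⌊261/2^6⌋ = ⌊261/64⌋ = 4
  ⌊261/2^7⌋ = ⌊261/128⌋ = 2
  ⌊261/2^8⌋ = ⌊261/256⌋ = 1
(the next term ⌊261/2^9⌋ = 0, terminating the sum). Summing: v_2(261!) = 130 + 65 + 32 + 16 + 8 + 4 + 2 + 1 = 258.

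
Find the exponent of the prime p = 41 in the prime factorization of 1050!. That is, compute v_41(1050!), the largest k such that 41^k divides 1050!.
v_41(1050!) = 25

Legendre's formula: v_p(n!) = Σ_{k ≥ 1} ⌊n / p^k⌋. For p = 41, n = 1050, the terms are:
  ⌊1050/41^1⌋ = ⌊1050/41⌋ = 25
(the next term ⌊1050/41^2⌋ = 0, terminating the sum). Summing: v_41(1050!) = 25 = 25.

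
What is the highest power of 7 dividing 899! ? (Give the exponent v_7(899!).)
v_7(899!) = 148

Legendre's formula: v_p(n!) = Σ_{k ≥ 1} ⌊n / p^k⌋. For p = 7, n = 899, the terms are:
  ⌊899/7^1⌋ = ⌊899/7⌋ = 128
  ⌊899/7^2⌋ = ⌊899/49⌋ = 18
  ⌊899/7^3⌋ = ⌊899/343⌋ = 2
(the next term ⌊899/7^4⌋ = 0, terminating the sum). Summing: v_7(899!) = 128 + 18 + 2 = 148.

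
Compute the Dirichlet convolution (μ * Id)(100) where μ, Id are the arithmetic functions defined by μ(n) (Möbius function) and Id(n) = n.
(μ * Id)(100) = 40

Divisors of 100: [1, 2, 4, 5, 10, 20, 25, 50, 100]. For each d | 100:
  d = 1: μ(1) · Id(100/1) = 1 · 100 = 100
  d = 2: μ(2) · Id(100/2) = -1 · 50 = -50
  d = 4: μ(4) · Id(100/4) = 0 · 25 = 0
  d = 5: μ(5) · Id(100/5) = -1 · 20 = -20
  d = 10: μ(10) · Id(100/10) = 1 · 10 = 10
  d = 20: μ(20) · Id(100/20) = 0 · 5 = 0
  d = 25: μ(25) · Id(100/25) = 0 · 4 = 0
  d = 50: μ(50) · Id(100/50) = 0 · 2 = 0
  d = 100: μ(100) · Id(100/100) = 0 · 1 = 0
Summing: (μ * Id)(100) = 100 + -50 + 0 + -20 + 10 + 0 + 0 + 0 + 0 = 40.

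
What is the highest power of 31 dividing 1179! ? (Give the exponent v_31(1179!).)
v_31(1179!) = 39

Legendre's formula: v_p(n!) = Σ_{k ≥ 1} ⌊n / p^k⌋. For p = 31, n = 1179, the terms are:
  ⌊1179/31^1⌋ = ⌊1179/31⌋ = 38
  ⌊1179/31^2⌋ = ⌊1179/961⌋ = 1
(the next term ⌊1179/31^3⌋ = 0, terminating the sum). Summing: v_31(1179!) = 38 + 1 = 39.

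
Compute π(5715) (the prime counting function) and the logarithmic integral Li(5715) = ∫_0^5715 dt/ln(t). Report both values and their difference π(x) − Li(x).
π(5715) = 752;  Li(5715) ≈ 767.56;  π(x) − Li(x) ≈ -15.56.

Direct count of primes ≤ 5715 gives π(5715) = 752. Numerical evaluation of the logarithmic integral gives Li(5715) ≈ 767.56. The difference π(x) − Li(x) ≈ -15.56 is typically negative for small/moderate x (Li(x) overestimates), though Littlewood's theorem shows this sign changes infinitely often.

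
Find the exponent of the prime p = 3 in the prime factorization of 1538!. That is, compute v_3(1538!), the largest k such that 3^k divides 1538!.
v_3(1538!) = 764

Legendre's formula: v_p(n!) = Σ_{k ≥ 1} ⌊n / p^k⌋. For p = 3, n = 1538, the terms are:
  ⌊1538/3^1⌋ = ⌊1538/3⌋ = 512
  ⌊1538/3^2⌋ = ⌊1538/9⌋ = 170
  ⌊1538/3^3⌋ = ⌊1538/27⌋ = 56
  ⌊1538/3^4⌋ = ⌊1538/81⌋ = 18
  ⌊1538/3^5⌋ = ⌊1538/243⌋ = 6
  ⌊1538/3^6⌋ = ⌊1538/729⌋ = 2
(the next term ⌊1538/3^7⌋ = 0, terminating the sum). Summing: v_3(1538!) = 512 + 170 + 56 + 18 + 6 + 2 = 764.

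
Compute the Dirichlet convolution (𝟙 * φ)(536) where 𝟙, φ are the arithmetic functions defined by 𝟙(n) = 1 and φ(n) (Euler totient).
(𝟙 * φ)(536) = 536

Divisors of 536: [1, 2, 4, 8, 67, 134, 268, 536]. For each d | 536:
  d = 1: 𝟙(1) · φ(536/1) = 1 · 264 = 264
  d = 2: 𝟙(2) · φ(536/2) = 1 · 132 = 132
  d = 4: 𝟙(4) · φ(536/4) = 1 · 66 = 66
  d = 8: 𝟙(8) · φ(536/8) = 1 · 66 = 66
  d = 67: 𝟙(67) · φ(536/67) = 1 · 4 = 4
  d = 134: 𝟙(134) · φ(536/134) = 1 · 2 = 2
  d = 268: 𝟙(268) · φ(536/268) = 1 · 1 = 1
  d = 536: 𝟙(536) · φ(536/536) = 1 · 1 = 1
Summing: (𝟙 * φ)(536) = 264 + 132 + 66 + 66 + 4 + 2 + 1 + 1 = 536.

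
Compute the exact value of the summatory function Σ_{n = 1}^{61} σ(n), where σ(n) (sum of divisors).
Σ_{n ≤ 61} σ(n) = 3076

Compute σ(n) for each 1 ≤ n ≤ 61: σ(1) = 1, σ(2) = 3, σ(3) = 4, σ(4) = 7, σ(5) = 6, σ(6) = 12, σ(7) = 8, σ(8) = 15, σ(9) = 13, σ(10) = 18, σ(11) = 12, σ(12) = 28, σ(13) = 14, σ(14) = 24, σ(15) = 24, σ(16) = 31, σ(17) = 18, σ(18) = 39, σ(19) = 20, σ(20) = 42, σ(21) = 32, σ(22) = 36, σ(23) = 24, σ(24) = 60, σ(25) = 31, σ(26) = 42, σ(27) = 40, σ(28) = 56, σ(29) = 30, σ(30) = 72, σ(31) = 32, σ(32) = 63, σ(33) = 48, σ(34) = 54, σ(35) = 48, σ(36) = 91, σ(37) = 38, σ(38) = 60, σ(39) = 56, σ(40) = 90, σ(41) = 42, σ(42) = 96, σ(43) = 44, σ(44) = 84, σ(45) = 78, σ(46) = 72, σ(47) = 48, σ(48) = 124, σ(49) = 57, σ(50) = 93, σ(51) = 72, σ(52) = 98, σ(53) = 54, σ(54) = 120, σ(55) = 72, σ(56) = 120, σ(57) = 80, σ(58) = 90, σ(59) = 60, σ(60) = 168, σ(61) = 62. Summing all 61 values: 3076. (Average order: Σ_{n ≤ x} σ(n) ~ (π²/12) x². For x = 61, (π²/12)·61² ≈ 3060.40.)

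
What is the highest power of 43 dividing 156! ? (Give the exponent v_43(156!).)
v_43(156!) = 3

Legendre's formula: v_p(n!) = Σ_{k ≥ 1} ⌊n / p^k⌋. For p = 43, n = 156, the terms are:
  ⌊156/43^1⌋ = ⌊156/43⌋ = 3
(the next term ⌊156/43^2⌋ = 0, terminating the sum). Summing: v_43(156!) = 3 = 3.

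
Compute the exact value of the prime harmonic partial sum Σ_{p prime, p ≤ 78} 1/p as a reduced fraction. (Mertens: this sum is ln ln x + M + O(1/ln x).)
Σ 1/p = 71544353681891529224514036059/40729680599249024150621323470

π(78) = 21, so the primes ≤ 78 are [2, 3, 5, 7, 11, 13, 17, 19, 23, 29, 31, 37, 41, 43, 47, 53, 59, 61, 67, 71, 73]. Summing 1/p over these primes: 71544353681891529224514036059/40729680599249024150621323470 ≈ 1.7566. Mertens estimate ln ln(78) + 0.2615 ≈ 1.7332.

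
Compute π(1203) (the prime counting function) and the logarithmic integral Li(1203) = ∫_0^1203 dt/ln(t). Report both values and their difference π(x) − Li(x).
π(1203) = 197;  Li(1203) ≈ 206.60;  π(x) − Li(x) ≈ -9.60.

Direct count of primes ≤ 1203 gives π(1203) = 197. Numerical evaluation of the logarithmic integral gives Li(1203) ≈ 206.60. The difference π(x) − Li(x) ≈ -9.60 is typically negative for small/moderate x (Li(x) overestimates), though Littlewood's theorem shows this sign changes infinitely often.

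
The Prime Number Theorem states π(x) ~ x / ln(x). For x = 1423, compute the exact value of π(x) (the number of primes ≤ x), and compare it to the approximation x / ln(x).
π(1423) = 224;  x/ln(x) ≈ 195.99;  relative error ≈ 12.50%.

Directly count primes up to 1423: π(1423) = 224. The PNT approximation gives 1423/ln(1423) ≈ 1423/7.26052 ≈ 195.99. Relative error (π(x) − x/ln(x)) / π(x) ≈ 12.50%; the approximation is known to undercount slightly (Li(x) is a better estimate).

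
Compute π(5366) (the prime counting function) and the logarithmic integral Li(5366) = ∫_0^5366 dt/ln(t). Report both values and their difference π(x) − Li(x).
π(5366) = 708;  Li(5366) ≈ 727.07;  π(x) − Li(x) ≈ -19.07.

Direct count of primes ≤ 5366 gives π(5366) = 708. Numerical evaluation of the logarithmic integral gives Li(5366) ≈ 727.07. The difference π(x) − Li(x) ≈ -19.07 is typically negative for small/moderate x (Li(x) overestimates), though Littlewood's theorem shows this sign changes infinitely often.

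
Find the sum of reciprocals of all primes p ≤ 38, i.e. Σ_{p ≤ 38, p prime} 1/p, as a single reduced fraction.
Σ 1/p = 11819186711467/7420738134810

π(38) = 12, so the primes ≤ 38 are [2, 3, 5, 7, 11, 13, 17, 19, 23, 29, 31, 37]. Summing 1/p over these primes: 11819186711467/7420738134810 ≈ 1.5927. Mertens estimate ln ln(38) + 0.2615 ≈ 1.5528.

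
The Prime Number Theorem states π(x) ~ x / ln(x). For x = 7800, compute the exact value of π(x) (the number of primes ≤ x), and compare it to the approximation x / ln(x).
π(7800) = 987;  x/ln(x) ≈ 870.35;  relative error ≈ 11.82%.

Directly count primes up to 7800: π(7800) = 987. The PNT approximation gives 7800/ln(7800) ≈ 7800/8.96188 ≈ 870.35. Relative error (π(x) − x/ln(x)) / π(x) ≈ 11.82%; the approximation is known to undercount slightly (Li(x) is a better estimate).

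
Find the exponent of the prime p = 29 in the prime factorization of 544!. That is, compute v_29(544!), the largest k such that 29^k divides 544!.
v_29(544!) = 18

Legendre's formula: v_p(n!) = Σ_{k ≥ 1} ⌊n / p^k⌋. For p = 29, n = 544, the terms are:
  ⌊544/29^1⌋ = ⌊544/29⌋ = 18
(the next term ⌊544/29^2⌋ = 0, terminating the sum). Summing: v_29(544!) = 18 = 18.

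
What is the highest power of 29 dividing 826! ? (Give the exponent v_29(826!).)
v_29(826!) = 28

Legendre's formula: v_p(n!) = Σ_{k ≥ 1} ⌊n / p^k⌋. For p = 29, n = 826, the terms are:
  ⌊826/29^1⌋ = ⌊826/29⌋ = 28
(the next term ⌊826/29^2⌋ = 0, terminating the sum). Summing: v_29(826!) = 28 = 28.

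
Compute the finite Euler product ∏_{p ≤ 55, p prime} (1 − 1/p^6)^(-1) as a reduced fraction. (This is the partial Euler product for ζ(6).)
∏ = 16399916697843255011967930971578711261087839227653922144798329822985430357794635/16120340632419383592544649060829667066167081196619966516987203957241678930116608

The primes p ≤ 55 are [2, 3, 5, 7, 11, 13, 17, 19, 23, 29, 31, 37, 41, 43, 47, 53]. For each prime, (1 − 1/p^6)^(-1) = p^6 / (p^6 − 1). The product is (1 − 1/2^6)^(-1), (1 − 1/3^6)^(-1), (1 − 1/5^6)^(-1), (1 − 1/7^6)^(-1), (1 − 1/11^6)^(-1), (1 − 1/13^6)^(-1), (1 − 1/17^6)^(-1), (1 − 1/19^6)^(-1), (1 − 1/23^6)^(-1), (1 − 1/29^6)^(-1), (1 − 1/31^6)^(-1), (1 − 1/37^6)^(-1), (1 − 1/41^6)^(-1), (1 − 1/43^6)^(-1), (1 − 1/47^6)^(-1), (1 − 1/53^6)^(-1) = ∏ p^6 / (p^6 − 1) = 16399916697843255011967930971578711261087839227653922144798329822985430357794635/16120340632419383592544649060829667066167081196619966516987203957241678930116608.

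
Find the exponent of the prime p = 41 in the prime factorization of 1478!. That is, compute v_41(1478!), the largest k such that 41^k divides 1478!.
v_41(1478!) = 36

Legendre's formula: v_p(n!) = Σ_{k ≥ 1} ⌊n / p^k⌋. For p = 41, n = 1478, the terms are:
  ⌊1478/41^1⌋ = ⌊1478/41⌋ = 36
(the next term ⌊1478/41^2⌋ = 0, terminating the sum). Summing: v_41(1478!) = 36 = 36.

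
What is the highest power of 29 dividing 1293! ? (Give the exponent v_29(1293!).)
v_29(1293!) = 45

Legendre's formula: v_p(n!) = Σ_{k ≥ 1} ⌊n / p^k⌋. For p = 29, n = 1293, the terms are:
  ⌊1293/29^1⌋ = ⌊1293/29⌋ = 44
  ⌊1293/29^2⌋ = ⌊1293/841⌋ = 1
(the next term ⌊1293/29^3⌋ = 0, terminating the sum). Summing: v_29(1293!) = 44 + 1 = 45.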